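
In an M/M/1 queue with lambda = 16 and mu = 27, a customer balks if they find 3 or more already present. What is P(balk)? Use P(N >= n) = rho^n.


P(N >= 3) = rho^3 = (16/27)^3 = 0.2081

0.2081


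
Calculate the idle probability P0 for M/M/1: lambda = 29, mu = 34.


P0 = 1 - rho = 1 - 29/34 = 0.1471

0.1471


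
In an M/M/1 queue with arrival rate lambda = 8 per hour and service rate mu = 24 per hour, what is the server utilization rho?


rho = lambda/mu = 8/24 = 0.3333

0.3333


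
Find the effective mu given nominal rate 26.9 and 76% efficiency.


Effective rate = mu * efficiency = 26.9 * 0.76 = 20.44 per hour

20.44 per hour


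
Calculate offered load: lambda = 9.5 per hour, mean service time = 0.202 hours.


Offered load a = lambda * E[S] = 9.5 * 0.202 = 1.92 Erlangs

1.92 Erlangs


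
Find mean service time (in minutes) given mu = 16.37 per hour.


Mean service time = 60/mu = 60/16.37 = 3.67 minutes

3.67 minutes


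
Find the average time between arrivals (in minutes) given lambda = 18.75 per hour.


Mean interarrival time = 60/lambda = 60/18.75 = 3.2 minutes

3.2 minutes


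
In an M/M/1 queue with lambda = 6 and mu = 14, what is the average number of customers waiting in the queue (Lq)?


rho = 6/14; Lq = rho^2/(1-rho) = 0.32

0.32


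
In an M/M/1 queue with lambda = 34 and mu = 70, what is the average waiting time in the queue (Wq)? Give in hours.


rho = 34/70; Wq = rho/(mu - lambda) = 0.0135 hours

0.0135 hours


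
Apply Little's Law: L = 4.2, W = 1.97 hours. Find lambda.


lambda = L / W = 4.2 / 1.97 = 2.13 per hour

2.13 per hour


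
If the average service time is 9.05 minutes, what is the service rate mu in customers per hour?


mu = 60 / avg_service_time = 60 / 9.05 = 6.63 per hour

6.63 per hour


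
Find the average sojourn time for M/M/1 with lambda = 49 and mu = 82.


W = 1/(mu - lambda) = 1/(82 - 49) = 0.0303 hours

0.0303 hours


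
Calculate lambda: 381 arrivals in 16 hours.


lambda = total arrivals / time = 381 / 16 = 23.81 per hour

23.81 per hour


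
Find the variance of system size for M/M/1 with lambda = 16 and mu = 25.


rho = 16/25; Var(N) = rho/(1-rho)^2 = 4.94

4.94


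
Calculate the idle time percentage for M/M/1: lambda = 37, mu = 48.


Idle fraction = (1 - rho) * 100 = (1 - 37/48) * 100 = 22.9%

22.9%


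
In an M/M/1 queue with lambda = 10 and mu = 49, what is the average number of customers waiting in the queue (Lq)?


rho = 10/49; Lq = rho^2/(1-rho) = 0.05

0.05


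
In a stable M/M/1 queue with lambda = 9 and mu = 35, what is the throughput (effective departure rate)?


For a stable queue (lambda < mu), throughput = lambda = 9 per hour

9 per hour


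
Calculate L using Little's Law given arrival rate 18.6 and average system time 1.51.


L = lambda * W = 18.6 * 1.51 = 28.09

28.09


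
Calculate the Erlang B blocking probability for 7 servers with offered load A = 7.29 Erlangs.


B(N,A) = (A^N/N!) / sum(A^k/k!, k=0..N) with N=7, A=7.29 = 0.2666

0.2666


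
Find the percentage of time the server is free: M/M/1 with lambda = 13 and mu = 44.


Idle fraction = (1 - rho) * 100 = (1 - 13/44) * 100 = 70.5%

70.5%


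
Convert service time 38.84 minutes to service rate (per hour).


mu = 60 / avg_service_time = 60 / 38.84 = 1.54 per hour

1.54 per hour


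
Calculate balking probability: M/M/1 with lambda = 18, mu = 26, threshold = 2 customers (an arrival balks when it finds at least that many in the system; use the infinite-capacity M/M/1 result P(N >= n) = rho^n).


P(N >= 2) = rho^2 = (18/26)^2 = 0.4793

0.4793


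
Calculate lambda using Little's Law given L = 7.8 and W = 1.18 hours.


lambda = L / W = 7.8 / 1.18 = 6.61 per hour

6.61 per hour


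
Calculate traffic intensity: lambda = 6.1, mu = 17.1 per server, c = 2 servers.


rho = lambda / (c * mu) = 6.1 / (2 * 17.1) = 0.1784

0.1784


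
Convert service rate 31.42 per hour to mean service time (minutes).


Mean service time = 60/mu = 60/31.42 = 1.91 minutes

1.91 minutes


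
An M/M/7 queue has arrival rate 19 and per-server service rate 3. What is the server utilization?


rho = lambda/(c*mu) = 19/(7*3) = 0.9048

0.9048


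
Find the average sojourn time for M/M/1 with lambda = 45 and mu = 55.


W = 1/(mu - lambda) = 1/(55 - 45) = 0.1 hours

0.1 hours


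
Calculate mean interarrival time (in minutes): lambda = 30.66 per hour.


Mean interarrival time = 60/lambda = 60/30.66 = 1.96 minutes

1.96 minutes


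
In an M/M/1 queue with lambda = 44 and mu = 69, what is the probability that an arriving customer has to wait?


P(wait) = rho = lambda/mu = 44/69 = 0.6377

0.6377


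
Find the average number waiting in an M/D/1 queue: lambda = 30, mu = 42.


M/D/1: Lq = rho^2 / (2*(1-rho)) where rho = 30/42; Lq = 0.89

0.89


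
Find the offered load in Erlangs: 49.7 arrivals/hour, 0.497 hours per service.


Offered load a = lambda * E[S] = 49.7 * 0.497 = 24.7 Erlangs

24.7 Erlangs


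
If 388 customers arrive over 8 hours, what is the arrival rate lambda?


lambda = total arrivals / time = 388 / 8 = 48.5 per hour

48.5 per hour


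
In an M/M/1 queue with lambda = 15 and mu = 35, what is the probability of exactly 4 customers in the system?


rho = 15/35; P(n) = (1-rho)*rho^n = (1-15/35)*(15/35)^4 = 0.0193

0.0193


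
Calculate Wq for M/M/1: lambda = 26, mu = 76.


rho = 26/76; Wq = rho/(mu - lambda) = 0.0068 hours

0.0068 hours


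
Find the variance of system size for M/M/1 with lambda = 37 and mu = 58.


rho = 37/58; Var(N) = rho/(1-rho)^2 = 4.87

4.87


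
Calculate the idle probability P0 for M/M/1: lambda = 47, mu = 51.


P0 = 1 - rho = 1 - 47/51 = 0.0784

0.0784


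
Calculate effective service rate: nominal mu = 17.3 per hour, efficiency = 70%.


Effective rate = mu * efficiency = 17.3 * 0.7 = 12.11 per hour

12.11 per hour


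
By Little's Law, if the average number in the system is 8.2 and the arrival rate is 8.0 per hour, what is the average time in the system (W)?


W = L / lambda = 8.2 / 8.0 = 1.025 hours

1.025 hours


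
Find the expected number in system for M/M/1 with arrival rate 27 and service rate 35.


rho = 27/35; L = rho/(1-rho) = 3.37

3.37


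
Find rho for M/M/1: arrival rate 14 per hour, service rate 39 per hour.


rho = lambda/mu = 14/39 = 0.359

0.359


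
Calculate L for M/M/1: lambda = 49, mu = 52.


rho = 49/52; L = rho/(1-rho) = 16.33

16.33


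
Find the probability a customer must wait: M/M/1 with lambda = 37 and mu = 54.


P(wait) = rho = lambda/mu = 37/54 = 0.6852

0.6852


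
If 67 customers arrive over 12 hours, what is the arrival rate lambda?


lambda = total arrivals / time = 67 / 12 = 5.58 per hour

5.58 per hour


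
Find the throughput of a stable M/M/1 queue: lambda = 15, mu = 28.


For a stable queue (lambda < mu), throughput = lambda = 15 per hour

15 per hour


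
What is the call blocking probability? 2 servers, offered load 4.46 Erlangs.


B(N,A) = (A^N/N!) / sum(A^k/k!, k=0..N) with N=2, A=4.46 = 0.6456

0.6456


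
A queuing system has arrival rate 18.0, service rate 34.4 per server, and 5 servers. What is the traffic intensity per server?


rho = lambda / (c * mu) = 18.0 / (5 * 34.4) = 0.1047

0.1047


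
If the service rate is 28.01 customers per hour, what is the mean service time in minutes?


Mean service time = 60/mu = 60/28.01 = 2.14 minutes

2.14 minutes


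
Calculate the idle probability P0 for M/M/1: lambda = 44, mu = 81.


P0 = 1 - rho = 1 - 44/81 = 0.4568

0.4568


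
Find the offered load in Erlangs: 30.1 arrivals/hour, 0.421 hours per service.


Offered load a = lambda * E[S] = 30.1 * 0.421 = 12.67 Erlangs

12.67 Erlangs


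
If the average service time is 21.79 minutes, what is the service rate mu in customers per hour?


mu = 60 / avg_service_time = 60 / 21.79 = 2.75 per hour

2.75 per hour


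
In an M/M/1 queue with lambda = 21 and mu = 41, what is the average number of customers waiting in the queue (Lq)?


rho = 21/41; Lq = rho^2/(1-rho) = 0.54

0.54


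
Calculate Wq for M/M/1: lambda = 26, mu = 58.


rho = 26/58; Wq = rho/(mu - lambda) = 0.014 hours

0.014 hours


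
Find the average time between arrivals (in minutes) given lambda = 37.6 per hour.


Mean interarrival time = 60/lambda = 60/37.6 = 1.6 minutes

1.6 minutes


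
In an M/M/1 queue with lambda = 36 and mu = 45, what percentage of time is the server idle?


Idle fraction = (1 - rho) * 100 = (1 - 36/45) * 100 = 20.0%

20.0%


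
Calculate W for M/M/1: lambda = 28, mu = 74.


W = 1/(mu - lambda) = 1/(74 - 28) = 0.0217 hours

0.0217 hours


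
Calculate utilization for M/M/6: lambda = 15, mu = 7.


rho = lambda/(c*mu) = 15/(6*7) = 0.3571

0.3571


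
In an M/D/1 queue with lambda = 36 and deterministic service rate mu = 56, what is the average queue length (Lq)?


M/D/1: Lq = rho^2 / (2*(1-rho)) where rho = 36/56; Lq = 0.58

0.58


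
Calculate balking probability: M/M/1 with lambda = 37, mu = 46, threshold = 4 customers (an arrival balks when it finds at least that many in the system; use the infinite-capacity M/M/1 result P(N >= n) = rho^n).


P(N >= 4) = rho^4 = (37/46)^4 = 0.4186

0.4186


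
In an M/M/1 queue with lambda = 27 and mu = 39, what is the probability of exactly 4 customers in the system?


rho = 27/39; P(n) = (1-rho)*rho^n = (1-27/39)*(27/39)^4 = 0.0707

0.0707


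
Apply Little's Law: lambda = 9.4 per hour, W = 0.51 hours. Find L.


L = lambda * W = 9.4 * 0.51 = 4.79

4.79


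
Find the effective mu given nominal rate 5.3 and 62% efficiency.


Effective rate = mu * efficiency = 5.3 * 0.62 = 3.29 per hour

3.29 per hour


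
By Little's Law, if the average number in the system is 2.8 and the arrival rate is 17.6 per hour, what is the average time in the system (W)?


W = L / lambda = 2.8 / 17.6 = 0.1591 hours

0.1591 hours


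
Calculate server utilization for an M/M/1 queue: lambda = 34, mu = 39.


rho = lambda/mu = 34/39 = 0.8718

0.8718


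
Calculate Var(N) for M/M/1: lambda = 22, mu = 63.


rho = 22/63; Var(N) = rho/(1-rho)^2 = 0.82

0.82


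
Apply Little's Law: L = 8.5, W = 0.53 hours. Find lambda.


lambda = L / W = 8.5 / 0.53 = 16.04 per hour

16.04 per hour


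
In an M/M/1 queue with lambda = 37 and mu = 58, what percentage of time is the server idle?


Idle fraction = (1 - rho) * 100 = (1 - 37/58) * 100 = 36.2%

36.2%


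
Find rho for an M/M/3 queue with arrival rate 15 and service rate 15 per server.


rho = lambda/(c*mu) = 15/(3*15) = 0.3333

0.3333


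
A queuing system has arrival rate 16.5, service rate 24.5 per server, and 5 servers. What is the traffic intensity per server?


rho = lambda / (c * mu) = 16.5 / (5 * 24.5) = 0.1347

0.1347


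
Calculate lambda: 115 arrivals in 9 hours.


lambda = total arrivals / time = 115 / 9 = 12.78 per hour

12.78 per hour


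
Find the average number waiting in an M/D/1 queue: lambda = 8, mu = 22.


M/D/1: Lq = rho^2 / (2*(1-rho)) where rho = 8/22; Lq = 0.1

0.1


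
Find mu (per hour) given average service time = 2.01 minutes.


mu = 60 / avg_service_time = 60 / 2.01 = 29.85 per hour

29.85 per hour


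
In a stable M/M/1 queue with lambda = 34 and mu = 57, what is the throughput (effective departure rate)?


For a stable queue (lambda < mu), throughput = lambda = 34 per hour

34 per hour


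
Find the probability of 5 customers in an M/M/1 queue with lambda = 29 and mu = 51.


rho = 29/51; P(n) = (1-rho)*rho^n = (1-29/51)*(29/51)^5 = 0.0256

0.0256


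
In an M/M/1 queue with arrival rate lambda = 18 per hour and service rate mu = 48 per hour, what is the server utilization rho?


rho = lambda/mu = 18/48 = 0.375

0.375


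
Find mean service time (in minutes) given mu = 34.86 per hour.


Mean service time = 60/mu = 60/34.86 = 1.72 minutes

1.72 minutes


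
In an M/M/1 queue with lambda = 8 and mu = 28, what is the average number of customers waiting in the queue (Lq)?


rho = 8/28; Lq = rho^2/(1-rho) = 0.11

0.11


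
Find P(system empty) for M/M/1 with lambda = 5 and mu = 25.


P0 = 1 - rho = 1 - 5/25 = 0.8

0.8


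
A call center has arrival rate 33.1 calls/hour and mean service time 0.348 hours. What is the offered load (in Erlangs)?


Offered load a = lambda * E[S] = 33.1 * 0.348 = 11.52 Erlangs

11.52 Erlangs


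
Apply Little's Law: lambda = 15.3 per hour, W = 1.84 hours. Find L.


L = lambda * W = 15.3 * 1.84 = 28.15

28.15


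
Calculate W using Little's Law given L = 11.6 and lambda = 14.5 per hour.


W = L / lambda = 11.6 / 14.5 = 0.8 hours

0.8 hours


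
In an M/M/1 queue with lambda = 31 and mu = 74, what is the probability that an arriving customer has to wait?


P(wait) = rho = lambda/mu = 31/74 = 0.4189

0.4189


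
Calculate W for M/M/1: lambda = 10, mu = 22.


W = 1/(mu - lambda) = 1/(22 - 10) = 0.0833 hours

0.0833 hours


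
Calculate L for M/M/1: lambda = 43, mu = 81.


rho = 43/81; L = rho/(1-rho) = 1.13

1.13


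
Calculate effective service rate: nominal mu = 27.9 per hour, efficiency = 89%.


Effective rate = mu * efficiency = 27.9 * 0.89 = 24.83 per hour

24.83 per hour


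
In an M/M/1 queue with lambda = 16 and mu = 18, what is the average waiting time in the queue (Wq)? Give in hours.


rho = 16/18; Wq = rho/(mu - lambda) = 0.4444 hours

0.4444 hours


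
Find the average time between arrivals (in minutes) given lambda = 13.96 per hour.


Mean interarrival time = 60/lambda = 60/13.96 = 4.3 minutes

4.3 minutes


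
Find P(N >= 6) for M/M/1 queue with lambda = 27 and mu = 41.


P(N >= 6) = rho^6 = (27/41)^6 = 0.0816

0.0816


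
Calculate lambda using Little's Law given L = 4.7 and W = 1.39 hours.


lambda = L / W = 4.7 / 1.39 = 3.38 per hour

3.38 per hour


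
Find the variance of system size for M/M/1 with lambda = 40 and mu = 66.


rho = 40/66; Var(N) = rho/(1-rho)^2 = 3.91

3.91


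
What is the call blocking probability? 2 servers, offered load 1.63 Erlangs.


B(N,A) = (A^N/N!) / sum(A^k/k!, k=0..N) with N=2, A=1.63 = 0.3356

0.3356


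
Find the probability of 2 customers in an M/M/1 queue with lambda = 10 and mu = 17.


rho = 10/17; P(n) = (1-rho)*rho^n = (1-10/17)*(10/17)^2 = 0.1425

0.1425


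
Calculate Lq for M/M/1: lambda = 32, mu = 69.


rho = 32/69; Lq = rho^2/(1-rho) = 0.4

0.4


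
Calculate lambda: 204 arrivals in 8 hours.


lambda = total arrivals / time = 204 / 8 = 25.5 per hour

25.5 per hour


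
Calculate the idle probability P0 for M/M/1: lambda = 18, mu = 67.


P0 = 1 - rho = 1 - 18/67 = 0.7313

0.7313


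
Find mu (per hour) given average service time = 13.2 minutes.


mu = 60 / avg_service_time = 60 / 13.2 = 4.55 per hour

4.55 per hour


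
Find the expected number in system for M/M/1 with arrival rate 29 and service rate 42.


rho = 29/42; L = rho/(1-rho) = 2.23

2.23


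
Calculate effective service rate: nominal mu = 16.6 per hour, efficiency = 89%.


Effective rate = mu * efficiency = 16.6 * 0.89 = 14.77 per hour

14.77 per hour


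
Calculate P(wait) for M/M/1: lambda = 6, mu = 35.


P(wait) = rho = lambda/mu = 6/35 = 0.1714

0.1714


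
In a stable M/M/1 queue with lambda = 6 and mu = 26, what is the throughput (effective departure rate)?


For a stable queue (lambda < mu), throughput = lambda = 6 per hour

6 per hour


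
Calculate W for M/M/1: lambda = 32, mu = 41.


W = 1/(mu - lambda) = 1/(41 - 32) = 0.1111 hours

0.1111 hours


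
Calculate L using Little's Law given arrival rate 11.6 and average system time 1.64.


L = lambda * W = 11.6 * 1.64 = 19.02

19.02


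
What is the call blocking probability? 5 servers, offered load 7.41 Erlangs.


B(N,A) = (A^N/N!) / sum(A^k/k!, k=0..N) with N=5, A=7.41 = 0.4481

0.4481


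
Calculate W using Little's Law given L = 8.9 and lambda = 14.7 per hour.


W = L / lambda = 8.9 / 14.7 = 0.6054 hours

0.6054 hours


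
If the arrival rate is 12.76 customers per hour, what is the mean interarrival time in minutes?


Mean interarrival time = 60/lambda = 60/12.76 = 4.7 minutes

4.7 minutes


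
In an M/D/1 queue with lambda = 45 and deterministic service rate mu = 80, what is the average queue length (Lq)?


M/D/1: Lq = rho^2 / (2*(1-rho)) where rho = 45/80; Lq = 0.36

0.36


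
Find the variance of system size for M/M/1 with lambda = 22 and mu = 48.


rho = 22/48; Var(N) = rho/(1-rho)^2 = 1.56

1.56


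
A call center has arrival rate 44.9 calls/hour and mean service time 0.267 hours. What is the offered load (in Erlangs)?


Offered load a = lambda * E[S] = 44.9 * 0.267 = 11.99 Erlangs

11.99 Erlangs


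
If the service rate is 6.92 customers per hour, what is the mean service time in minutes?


Mean service time = 60/mu = 60/6.92 = 8.67 minutes

8.67 minutes


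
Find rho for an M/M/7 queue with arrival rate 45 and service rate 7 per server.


rho = lambda/(c*mu) = 45/(7*7) = 0.9184

0.9184


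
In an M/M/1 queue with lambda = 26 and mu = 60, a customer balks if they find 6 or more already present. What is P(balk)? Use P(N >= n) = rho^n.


P(N >= 6) = rho^6 = (26/60)^6 = 0.0066

0.0066


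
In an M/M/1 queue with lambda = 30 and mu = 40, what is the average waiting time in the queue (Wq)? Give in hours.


rho = 30/40; Wq = rho/(mu - lambda) = 0.075 hours

0.075 hours


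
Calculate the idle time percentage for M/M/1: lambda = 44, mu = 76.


Idle fraction = (1 - rho) * 100 = (1 - 44/76) * 100 = 42.1%

42.1%


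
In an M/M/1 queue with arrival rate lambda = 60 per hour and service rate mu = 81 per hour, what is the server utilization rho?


rho = lambda/mu = 60/81 = 0.7407

0.7407


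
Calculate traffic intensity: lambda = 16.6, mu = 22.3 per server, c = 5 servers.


rho = lambda / (c * mu) = 16.6 / (5 * 22.3) = 0.1489

0.1489


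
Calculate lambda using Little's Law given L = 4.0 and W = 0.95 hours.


lambda = L / W = 4.0 / 0.95 = 4.21 per hour

4.21 per hour


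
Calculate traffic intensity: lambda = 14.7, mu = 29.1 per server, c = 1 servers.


rho = lambda / (c * mu) = 14.7 / (1 * 29.1) = 0.5052

0.5052


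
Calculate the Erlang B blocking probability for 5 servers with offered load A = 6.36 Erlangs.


B(N,A) = (A^N/N!) / sum(A^k/k!, k=0..N) with N=5, A=6.36 = 0.3848

0.3848


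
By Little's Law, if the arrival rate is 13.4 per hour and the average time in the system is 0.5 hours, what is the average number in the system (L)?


L = lambda * W = 13.4 * 0.5 = 6.7

6.7


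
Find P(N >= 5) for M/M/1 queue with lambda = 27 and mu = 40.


P(N >= 5) = rho^5 = (27/40)^5 = 0.1401

0.1401


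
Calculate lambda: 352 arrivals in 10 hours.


lambda = total arrivals / time = 352 / 10 = 35.2 per hour

35.2 per hour


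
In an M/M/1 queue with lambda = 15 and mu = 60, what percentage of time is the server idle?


Idle fraction = (1 - rho) * 100 = (1 - 15/60) * 100 = 75.0%

75.0%


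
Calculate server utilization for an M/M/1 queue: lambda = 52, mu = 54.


rho = lambda/mu = 52/54 = 0.963

0.963


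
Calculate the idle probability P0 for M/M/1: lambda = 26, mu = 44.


P0 = 1 - rho = 1 - 26/44 = 0.4091

0.4091


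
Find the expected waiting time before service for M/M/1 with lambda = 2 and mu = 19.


rho = 2/19; Wq = rho/(mu - lambda) = 0.0062 hours

0.0062 hours


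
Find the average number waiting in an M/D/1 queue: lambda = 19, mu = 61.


M/D/1: Lq = rho^2 / (2*(1-rho)) where rho = 19/61; Lq = 0.07

0.07


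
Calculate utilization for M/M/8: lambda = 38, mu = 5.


rho = lambda/(c*mu) = 38/(8*5) = 0.95

0.95


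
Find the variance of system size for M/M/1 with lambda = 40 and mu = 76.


rho = 40/76; Var(N) = rho/(1-rho)^2 = 2.35

2.35


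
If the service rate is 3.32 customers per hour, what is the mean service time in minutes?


Mean service time = 60/mu = 60/3.32 = 18.07 minutes

18.07 minutes


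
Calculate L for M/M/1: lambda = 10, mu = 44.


rho = 10/44; L = rho/(1-rho) = 0.29

0.29


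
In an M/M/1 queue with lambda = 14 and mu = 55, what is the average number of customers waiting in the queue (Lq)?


rho = 14/55; Lq = rho^2/(1-rho) = 0.09

0.09


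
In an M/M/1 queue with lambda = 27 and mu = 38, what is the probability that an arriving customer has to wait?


P(wait) = rho = lambda/mu = 27/38 = 0.7105

0.7105


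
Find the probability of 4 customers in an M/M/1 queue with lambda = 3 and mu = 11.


rho = 3/11; P(n) = (1-rho)*rho^n = (1-3/11)*(3/11)^4 = 0.004

0.004


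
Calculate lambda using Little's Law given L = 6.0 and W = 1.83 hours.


lambda = L / W = 6.0 / 1.83 = 3.28 per hour

3.28 per hour


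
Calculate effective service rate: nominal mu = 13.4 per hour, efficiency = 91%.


Effective rate = mu * efficiency = 13.4 * 0.91 = 12.19 per hour

12.19 per hour


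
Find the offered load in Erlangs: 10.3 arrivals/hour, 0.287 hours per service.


Offered load a = lambda * E[S] = 10.3 * 0.287 = 2.96 Erlangs

2.96 Erlangs


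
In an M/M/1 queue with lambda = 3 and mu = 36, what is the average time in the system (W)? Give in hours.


W = 1/(mu - lambda) = 1/(36 - 3) = 0.0303 hours

0.0303 hours


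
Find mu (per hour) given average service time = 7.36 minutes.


mu = 60 / avg_service_time = 60 / 7.36 = 8.15 per hour

8.15 per hour


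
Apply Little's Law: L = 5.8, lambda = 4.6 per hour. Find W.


W = L / lambda = 5.8 / 4.6 = 1.2609 hours

1.2609 hours


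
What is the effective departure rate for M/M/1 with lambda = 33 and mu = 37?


For a stable queue (lambda < mu), throughput = lambda = 33 per hour

33 per hour


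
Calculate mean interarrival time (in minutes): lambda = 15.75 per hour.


Mean interarrival time = 60/lambda = 60/15.75 = 3.81 minutes

3.81 minutes


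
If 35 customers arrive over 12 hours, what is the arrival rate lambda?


lambda = total arrivals / time = 35 / 12 = 2.92 per hour

2.92 per hour


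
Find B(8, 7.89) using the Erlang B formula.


B(N,A) = (A^N/N!) / sum(A^k/k!, k=0..N) with N=8, A=7.89 = 0.2294

0.2294


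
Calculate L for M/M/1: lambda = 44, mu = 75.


rho = 44/75; L = rho/(1-rho) = 1.42

1.42


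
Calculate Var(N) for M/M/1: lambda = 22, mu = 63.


rho = 22/63; Var(N) = rho/(1-rho)^2 = 0.82

0.82


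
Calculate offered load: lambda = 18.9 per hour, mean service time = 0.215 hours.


Offered load a = lambda * E[S] = 18.9 * 0.215 = 4.06 Erlangs

4.06 Erlangs


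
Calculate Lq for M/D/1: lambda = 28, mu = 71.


M/D/1: Lq = rho^2 / (2*(1-rho)) where rho = 28/71; Lq = 0.13

0.13


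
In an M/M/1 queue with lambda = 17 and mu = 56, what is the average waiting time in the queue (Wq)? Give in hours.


rho = 17/56; Wq = rho/(mu - lambda) = 0.0078 hours

0.0078 hours


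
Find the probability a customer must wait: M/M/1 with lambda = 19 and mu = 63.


P(wait) = rho = lambda/mu = 19/63 = 0.3016

0.3016


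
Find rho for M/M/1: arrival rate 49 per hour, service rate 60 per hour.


rho = lambda/mu = 49/60 = 0.8167

0.8167


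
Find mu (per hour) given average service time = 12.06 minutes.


mu = 60 / avg_service_time = 60 / 12.06 = 4.98 per hour

4.98 per hour


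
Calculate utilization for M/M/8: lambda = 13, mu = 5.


rho = lambda/(c*mu) = 13/(8*5) = 0.325

0.325


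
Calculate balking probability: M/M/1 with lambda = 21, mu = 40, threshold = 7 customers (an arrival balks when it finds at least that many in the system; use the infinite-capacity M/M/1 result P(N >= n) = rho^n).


P(N >= 7) = rho^7 = (21/40)^7 = 0.011

0.011


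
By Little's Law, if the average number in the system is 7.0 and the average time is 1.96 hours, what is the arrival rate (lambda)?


lambda = L / W = 7.0 / 1.96 = 3.57 per hour

3.57 per hour


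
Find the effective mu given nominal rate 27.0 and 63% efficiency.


Effective rate = mu * efficiency = 27.0 * 0.63 = 17.01 per hour

17.01 per hour


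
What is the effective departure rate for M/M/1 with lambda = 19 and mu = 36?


For a stable queue (lambda < mu), throughput = lambda = 19 per hour

19 per hour


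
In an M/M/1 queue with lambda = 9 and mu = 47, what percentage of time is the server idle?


Idle fraction = (1 - rho) * 100 = (1 - 9/47) * 100 = 80.9%

80.9%


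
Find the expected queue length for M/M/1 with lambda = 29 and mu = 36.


rho = 29/36; Lq = rho^2/(1-rho) = 3.34

3.34


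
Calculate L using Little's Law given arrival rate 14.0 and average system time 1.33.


L = lambda * W = 14.0 * 1.33 = 18.62

18.62


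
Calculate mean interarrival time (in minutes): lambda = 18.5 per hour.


Mean interarrival time = 60/lambda = 60/18.5 = 3.24 minutes

3.24 minutes


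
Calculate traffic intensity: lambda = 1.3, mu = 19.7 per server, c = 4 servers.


rho = lambda / (c * mu) = 1.3 / (4 * 19.7) = 0.0165

0.0165


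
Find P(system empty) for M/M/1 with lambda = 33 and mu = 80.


P0 = 1 - rho = 1 - 33/80 = 0.5875

0.5875


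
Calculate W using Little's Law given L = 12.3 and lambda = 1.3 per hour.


W = L / lambda = 12.3 / 1.3 = 9.4615 hours

9.4615 hours


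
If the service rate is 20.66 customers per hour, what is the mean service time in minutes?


Mean service time = 60/mu = 60/20.66 = 2.9 minutes

2.9 minutes


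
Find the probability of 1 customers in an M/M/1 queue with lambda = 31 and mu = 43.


rho = 31/43; P(n) = (1-rho)*rho^n = (1-31/43)*(31/43)^1 = 0.2012

0.2012


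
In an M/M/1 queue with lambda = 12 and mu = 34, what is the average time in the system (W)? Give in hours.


W = 1/(mu - lambda) = 1/(34 - 12) = 0.0455 hours

0.0455 hours


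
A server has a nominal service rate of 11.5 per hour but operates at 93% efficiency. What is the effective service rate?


Effective rate = mu * efficiency = 11.5 * 0.93 = 10.7 per hour

10.7 per hour


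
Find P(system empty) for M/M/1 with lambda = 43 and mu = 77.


P0 = 1 - rho = 1 - 43/77 = 0.4416

0.4416


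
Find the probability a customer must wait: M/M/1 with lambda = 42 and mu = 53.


P(wait) = rho = lambda/mu = 42/53 = 0.7925

0.7925


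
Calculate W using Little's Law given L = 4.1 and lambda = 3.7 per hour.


W = L / lambda = 4.1 / 3.7 = 1.1081 hours

1.1081 hours


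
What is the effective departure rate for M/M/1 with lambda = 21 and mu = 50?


For a stable queue (lambda < mu), throughput = lambda = 21 per hour

21 per hour


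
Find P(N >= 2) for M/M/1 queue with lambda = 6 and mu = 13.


P(N >= 2) = rho^2 = (6/13)^2 = 0.213

0.213


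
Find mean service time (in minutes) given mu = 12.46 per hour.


Mean service time = 60/mu = 60/12.46 = 4.82 minutes

4.82 minutes


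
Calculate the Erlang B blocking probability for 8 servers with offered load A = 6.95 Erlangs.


B(N,A) = (A^N/N!) / sum(A^k/k!, k=0..N) with N=8, A=6.95 = 0.1759

0.1759


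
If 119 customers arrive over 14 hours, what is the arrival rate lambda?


lambda = total arrivals / time = 119 / 14 = 8.5 per hour

8.5 per hour


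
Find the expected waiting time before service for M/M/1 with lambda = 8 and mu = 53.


rho = 8/53; Wq = rho/(mu - lambda) = 0.0034 hours

0.0034 hours


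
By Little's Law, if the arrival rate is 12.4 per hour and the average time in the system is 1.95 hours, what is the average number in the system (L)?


L = lambda * W = 12.4 * 1.95 = 24.18

24.18


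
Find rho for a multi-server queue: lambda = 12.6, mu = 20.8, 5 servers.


rho = lambda / (c * mu) = 12.6 / (5 * 20.8) = 0.1212

0.1212


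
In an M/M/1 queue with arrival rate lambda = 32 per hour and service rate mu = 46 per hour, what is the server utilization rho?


rho = lambda/mu = 32/46 = 0.6957

0.6957


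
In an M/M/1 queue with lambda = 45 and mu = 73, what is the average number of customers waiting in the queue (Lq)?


rho = 45/73; Lq = rho^2/(1-rho) = 0.99

0.99


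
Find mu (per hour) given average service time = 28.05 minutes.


mu = 60 / avg_service_time = 60 / 28.05 = 2.14 per hour

2.14 per hour


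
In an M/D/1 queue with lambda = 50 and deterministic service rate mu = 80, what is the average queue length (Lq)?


M/D/1: Lq = rho^2 / (2*(1-rho)) where rho = 50/80; Lq = 0.52

0.52


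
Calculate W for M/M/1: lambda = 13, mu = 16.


W = 1/(mu - lambda) = 1/(16 - 13) = 0.3333 hours

0.3333 hours


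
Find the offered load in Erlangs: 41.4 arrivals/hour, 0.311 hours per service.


Offered load a = lambda * E[S] = 41.4 * 0.311 = 12.88 Erlangs

12.88 Erlangs


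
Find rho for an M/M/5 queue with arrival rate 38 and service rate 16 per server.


rho = lambda/(c*mu) = 38/(5*16) = 0.475

0.475


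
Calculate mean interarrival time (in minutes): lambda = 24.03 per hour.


Mean interarrival time = 60/lambda = 60/24.03 = 2.5 minutes

2.5 minutes


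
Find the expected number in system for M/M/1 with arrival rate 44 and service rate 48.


rho = 44/48; L = rho/(1-rho) = 11.0

11.0


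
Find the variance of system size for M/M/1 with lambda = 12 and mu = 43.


rho = 12/43; Var(N) = rho/(1-rho)^2 = 0.54

0.54


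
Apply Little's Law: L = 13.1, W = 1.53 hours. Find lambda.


lambda = L / W = 13.1 / 1.53 = 8.56 per hour

8.56 per hour


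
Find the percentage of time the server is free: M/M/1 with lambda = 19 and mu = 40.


Idle fraction = (1 - rho) * 100 = (1 - 19/40) * 100 = 52.5%

52.5%


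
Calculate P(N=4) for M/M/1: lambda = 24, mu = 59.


rho = 24/59; P(n) = (1-rho)*rho^n = (1-24/59)*(24/59)^4 = 0.0162

0.0162


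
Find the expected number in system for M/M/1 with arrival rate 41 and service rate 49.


rho = 41/49; L = rho/(1-rho) = 5.13

5.13


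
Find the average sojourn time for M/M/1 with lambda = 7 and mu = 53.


W = 1/(mu - lambda) = 1/(53 - 7) = 0.0217 hours

0.0217 hours


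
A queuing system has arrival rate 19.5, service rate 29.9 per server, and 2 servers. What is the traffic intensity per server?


rho = lambda / (c * mu) = 19.5 / (2 * 29.9) = 0.3261

0.3261


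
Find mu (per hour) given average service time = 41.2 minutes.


mu = 60 / avg_service_time = 60 / 41.2 = 1.46 per hour

1.46 per hour


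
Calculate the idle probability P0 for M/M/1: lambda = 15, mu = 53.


P0 = 1 - rho = 1 - 15/53 = 0.717

0.717


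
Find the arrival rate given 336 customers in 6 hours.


lambda = total arrivals / time = 336 / 6 = 56.0 per hour

56.0 per hour


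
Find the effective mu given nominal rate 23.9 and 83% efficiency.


Effective rate = mu * efficiency = 23.9 * 0.83 = 19.84 per hour

19.84 per hour


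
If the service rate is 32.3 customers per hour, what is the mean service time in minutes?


Mean service time = 60/mu = 60/32.3 = 1.86 minutes

1.86 minutes


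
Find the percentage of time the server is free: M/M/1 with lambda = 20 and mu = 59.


Idle fraction = (1 - rho) * 100 = (1 - 20/59) * 100 = 66.1%

66.1%


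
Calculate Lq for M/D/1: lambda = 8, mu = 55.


M/D/1: Lq = rho^2 / (2*(1-rho)) where rho = 8/55; Lq = 0.01

0.01


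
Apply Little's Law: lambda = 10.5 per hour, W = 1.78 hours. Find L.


L = lambda * W = 10.5 * 1.78 = 18.69

18.69


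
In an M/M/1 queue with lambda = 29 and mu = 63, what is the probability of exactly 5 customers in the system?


rho = 29/63; P(n) = (1-rho)*rho^n = (1-29/63)*(29/63)^5 = 0.0112

0.0112


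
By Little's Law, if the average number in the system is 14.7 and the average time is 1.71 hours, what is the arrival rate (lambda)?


lambda = L / W = 14.7 / 1.71 = 8.6 per hour

8.6 per hour


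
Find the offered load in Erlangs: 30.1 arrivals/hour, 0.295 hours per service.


Offered load a = lambda * E[S] = 30.1 * 0.295 = 8.88 Erlangs

8.88 Erlangs


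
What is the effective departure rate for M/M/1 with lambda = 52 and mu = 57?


For a stable queue (lambda < mu), throughput = lambda = 52 per hour

52 per hour


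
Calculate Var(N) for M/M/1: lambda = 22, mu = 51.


rho = 22/51; Var(N) = rho/(1-rho)^2 = 1.33

1.33


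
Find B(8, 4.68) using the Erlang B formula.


B(N,A) = (A^N/N!) / sum(A^k/k!, k=0..N) with N=8, A=4.68 = 0.0557

0.0557


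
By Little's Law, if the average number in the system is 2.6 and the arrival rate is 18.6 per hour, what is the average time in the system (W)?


W = L / lambda = 2.6 / 18.6 = 0.1398 hours

0.1398 hours


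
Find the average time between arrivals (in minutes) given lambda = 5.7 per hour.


Mean interarrival time = 60/lambda = 60/5.7 = 10.53 minutes

10.53 minutes


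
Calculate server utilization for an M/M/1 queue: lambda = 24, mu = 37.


rho = lambda/mu = 24/37 = 0.6486

0.6486


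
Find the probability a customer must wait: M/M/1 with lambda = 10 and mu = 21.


P(wait) = rho = lambda/mu = 10/21 = 0.4762

0.4762


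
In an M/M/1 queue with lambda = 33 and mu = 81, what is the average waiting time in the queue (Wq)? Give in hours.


rho = 33/81; Wq = rho/(mu - lambda) = 0.0085 hours

0.0085 hours


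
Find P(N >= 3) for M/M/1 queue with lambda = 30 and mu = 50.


P(N >= 3) = rho^3 = (30/50)^3 = 0.216

0.216


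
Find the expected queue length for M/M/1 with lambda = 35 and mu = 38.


rho = 35/38; Lq = rho^2/(1-rho) = 10.75

10.75


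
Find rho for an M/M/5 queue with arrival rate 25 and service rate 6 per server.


rho = lambda/(c*mu) = 25/(5*6) = 0.8333

0.8333


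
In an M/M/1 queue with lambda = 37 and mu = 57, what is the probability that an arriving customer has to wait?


P(wait) = rho = lambda/mu = 37/57 = 0.6491

0.6491


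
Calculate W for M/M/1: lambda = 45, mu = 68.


W = 1/(mu - lambda) = 1/(68 - 45) = 0.0435 hours

0.0435 hours


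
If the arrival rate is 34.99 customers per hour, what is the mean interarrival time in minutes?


Mean interarrival time = 60/lambda = 60/34.99 = 1.71 minutes

1.71 minutes


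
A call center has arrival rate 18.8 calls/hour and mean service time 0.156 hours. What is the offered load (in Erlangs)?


Offered load a = lambda * E[S] = 18.8 * 0.156 = 2.93 Erlangs

2.93 Erlangs


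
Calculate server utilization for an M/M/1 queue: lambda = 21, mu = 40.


rho = lambda/mu = 21/40 = 0.525

0.525


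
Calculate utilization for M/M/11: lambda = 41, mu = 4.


rho = lambda/(c*mu) = 41/(11*4) = 0.9318

0.9318


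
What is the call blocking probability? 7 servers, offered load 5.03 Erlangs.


B(N,A) = (A^N/N!) / sum(A^k/k!, k=0..N) with N=7, A=5.03 = 0.1224

0.1224


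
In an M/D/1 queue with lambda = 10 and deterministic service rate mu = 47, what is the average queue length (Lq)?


M/D/1: Lq = rho^2 / (2*(1-rho)) where rho = 10/47; Lq = 0.03

0.03


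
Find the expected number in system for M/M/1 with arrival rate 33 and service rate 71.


rho = 33/71; L = rho/(1-rho) = 0.87

0.87


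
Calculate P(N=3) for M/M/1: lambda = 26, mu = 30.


rho = 26/30; P(n) = (1-rho)*rho^n = (1-26/30)*(26/30)^3 = 0.0868

0.0868


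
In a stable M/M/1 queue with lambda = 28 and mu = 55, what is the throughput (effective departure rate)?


For a stable queue (lambda < mu), throughput = lambda = 28 per hour

28 per hour


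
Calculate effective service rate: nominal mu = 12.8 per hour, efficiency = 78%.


Effective rate = mu * efficiency = 12.8 * 0.78 = 9.98 per hour

9.98 per hour


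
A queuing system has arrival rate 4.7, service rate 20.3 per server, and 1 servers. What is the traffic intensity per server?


rho = lambda / (c * mu) = 4.7 / (1 * 20.3) = 0.2315

0.2315


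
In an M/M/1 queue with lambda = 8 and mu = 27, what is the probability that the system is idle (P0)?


P0 = 1 - rho = 1 - 8/27 = 0.7037

0.7037


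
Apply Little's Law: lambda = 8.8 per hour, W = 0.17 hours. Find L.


L = lambda * W = 8.8 * 0.17 = 1.5

1.5


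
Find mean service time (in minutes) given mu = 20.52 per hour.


Mean service time = 60/mu = 60/20.52 = 2.92 minutes

2.92 minutes


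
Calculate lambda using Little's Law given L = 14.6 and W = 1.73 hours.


lambda = L / W = 14.6 / 1.73 = 8.44 per hour

8.44 per hour


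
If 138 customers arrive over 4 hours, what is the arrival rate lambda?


lambda = total arrivals / time = 138 / 4 = 34.5 per hour

34.5 per hour


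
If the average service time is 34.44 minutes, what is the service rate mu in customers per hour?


mu = 60 / avg_service_time = 60 / 34.44 = 1.74 per hour

1.74 per hour


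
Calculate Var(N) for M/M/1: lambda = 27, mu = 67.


rho = 27/67; Var(N) = rho/(1-rho)^2 = 1.13

1.13


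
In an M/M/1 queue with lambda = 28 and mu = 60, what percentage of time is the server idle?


Idle fraction = (1 - rho) * 100 = (1 - 28/60) * 100 = 53.3%

53.3%


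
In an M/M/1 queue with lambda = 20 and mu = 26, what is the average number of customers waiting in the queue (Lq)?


rho = 20/26; Lq = rho^2/(1-rho) = 2.56

2.56


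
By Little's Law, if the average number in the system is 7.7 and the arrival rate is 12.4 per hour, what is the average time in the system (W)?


W = L / lambda = 7.7 / 12.4 = 0.621 hours

0.621 hours


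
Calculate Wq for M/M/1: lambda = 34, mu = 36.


rho = 34/36; Wq = rho/(mu - lambda) = 0.4722 hours

0.4722 hours


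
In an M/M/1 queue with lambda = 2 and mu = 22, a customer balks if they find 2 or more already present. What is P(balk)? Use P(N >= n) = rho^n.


P(N >= 2) = rho^2 = (2/22)^2 = 0.0083

0.0083


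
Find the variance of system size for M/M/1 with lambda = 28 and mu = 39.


rho = 28/39; Var(N) = rho/(1-rho)^2 = 9.02

9.02


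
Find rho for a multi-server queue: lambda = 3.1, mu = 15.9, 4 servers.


rho = lambda / (c * mu) = 3.1 / (4 * 15.9) = 0.0487

0.0487


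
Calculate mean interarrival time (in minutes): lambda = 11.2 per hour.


Mean interarrival time = 60/lambda = 60/11.2 = 5.36 minutes

5.36 minutes


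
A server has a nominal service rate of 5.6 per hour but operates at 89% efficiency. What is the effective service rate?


Effective rate = mu * efficiency = 5.6 * 0.89 = 4.98 per hour

4.98 per hour


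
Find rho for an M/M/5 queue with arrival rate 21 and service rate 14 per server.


rho = lambda/(c*mu) = 21/(5*14) = 0.3

0.3


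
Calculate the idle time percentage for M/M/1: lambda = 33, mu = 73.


Idle fraction = (1 - rho) * 100 = (1 - 33/73) * 100 = 54.8%

54.8%


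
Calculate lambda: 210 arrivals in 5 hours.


lambda = total arrivals / time = 210 / 5 = 42.0 per hour

42.0 per hour


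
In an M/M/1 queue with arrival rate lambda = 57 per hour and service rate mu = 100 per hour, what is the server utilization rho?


rho = lambda/mu = 57/100 = 0.57

0.57


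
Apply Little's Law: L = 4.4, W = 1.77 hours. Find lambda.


lambda = L / W = 4.4 / 1.77 = 2.49 per hour

2.49 per hour


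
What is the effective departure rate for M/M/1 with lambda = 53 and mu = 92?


For a stable queue (lambda < mu), throughput = lambda = 53 per hour

53 per hour


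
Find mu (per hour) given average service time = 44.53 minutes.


mu = 60 / avg_service_time = 60 / 44.53 = 1.35 per hour

1.35 per hour
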